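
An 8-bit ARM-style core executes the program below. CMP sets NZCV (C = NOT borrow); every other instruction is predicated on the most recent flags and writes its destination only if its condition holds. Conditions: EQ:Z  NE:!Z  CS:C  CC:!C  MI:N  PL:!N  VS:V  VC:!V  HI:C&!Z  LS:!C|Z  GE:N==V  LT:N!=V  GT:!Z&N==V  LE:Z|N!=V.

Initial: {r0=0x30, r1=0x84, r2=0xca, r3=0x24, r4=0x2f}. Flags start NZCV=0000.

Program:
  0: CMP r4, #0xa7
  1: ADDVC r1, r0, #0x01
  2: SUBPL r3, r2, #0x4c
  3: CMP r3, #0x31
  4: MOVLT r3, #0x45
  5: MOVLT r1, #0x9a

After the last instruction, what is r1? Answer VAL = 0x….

0: ✓ CMP  NZCV=1001
1: · ADDVC
2: · SUBPL
3: ✓ CMP  NZCV=1000
4: ✓ MOVLT  r3←0x45
5: ✓ MOVLT  r1←0x9a

VAL = 0x9a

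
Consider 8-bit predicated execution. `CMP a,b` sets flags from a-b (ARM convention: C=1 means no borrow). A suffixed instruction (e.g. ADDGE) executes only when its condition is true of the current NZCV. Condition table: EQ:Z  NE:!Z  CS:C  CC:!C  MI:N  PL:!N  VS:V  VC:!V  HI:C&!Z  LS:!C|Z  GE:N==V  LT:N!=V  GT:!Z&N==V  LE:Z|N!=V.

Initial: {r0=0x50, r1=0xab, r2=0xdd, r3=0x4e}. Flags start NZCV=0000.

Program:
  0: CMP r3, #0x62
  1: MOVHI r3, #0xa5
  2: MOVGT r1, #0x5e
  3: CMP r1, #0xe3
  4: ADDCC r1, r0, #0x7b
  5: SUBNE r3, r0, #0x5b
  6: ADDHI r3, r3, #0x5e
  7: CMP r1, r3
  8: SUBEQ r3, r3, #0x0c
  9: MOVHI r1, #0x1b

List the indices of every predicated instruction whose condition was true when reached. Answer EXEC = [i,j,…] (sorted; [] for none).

0: ✓ CMP  NZCV=1000
1: · MOVHI
2: · MOVGT
3: ✓ CMP  NZCV=1000
4: ✓ ADDCC  r1←0xcb
5: ✓ SUBNE  r3←0xf5
6: · ADDHI
7: ✓ CMP  NZCV=1000
8: · SUBEQ
9: · MOVHI

EXEC = [4,5]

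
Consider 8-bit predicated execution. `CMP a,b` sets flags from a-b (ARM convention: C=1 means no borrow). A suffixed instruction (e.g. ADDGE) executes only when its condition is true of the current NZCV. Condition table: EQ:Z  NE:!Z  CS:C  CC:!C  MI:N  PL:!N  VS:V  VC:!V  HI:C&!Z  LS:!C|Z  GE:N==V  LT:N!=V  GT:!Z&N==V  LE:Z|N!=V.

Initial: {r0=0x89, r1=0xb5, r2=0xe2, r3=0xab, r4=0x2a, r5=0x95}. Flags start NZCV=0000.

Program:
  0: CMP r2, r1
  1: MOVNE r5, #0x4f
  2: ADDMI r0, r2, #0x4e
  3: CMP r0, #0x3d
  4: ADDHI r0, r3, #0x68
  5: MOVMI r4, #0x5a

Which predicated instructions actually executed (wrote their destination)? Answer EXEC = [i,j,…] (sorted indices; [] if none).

EXEC = [1,4]

[0] flags=0010 → (cmp)
[1] flags=0010 NE?T → r5=0x4f
[2] flags=0010 MI?F → skip
[3] flags=0011 → (cmp)
[4] flags=0011 HI?T → r0=0x13
[5] flags=0011 MI?F → skip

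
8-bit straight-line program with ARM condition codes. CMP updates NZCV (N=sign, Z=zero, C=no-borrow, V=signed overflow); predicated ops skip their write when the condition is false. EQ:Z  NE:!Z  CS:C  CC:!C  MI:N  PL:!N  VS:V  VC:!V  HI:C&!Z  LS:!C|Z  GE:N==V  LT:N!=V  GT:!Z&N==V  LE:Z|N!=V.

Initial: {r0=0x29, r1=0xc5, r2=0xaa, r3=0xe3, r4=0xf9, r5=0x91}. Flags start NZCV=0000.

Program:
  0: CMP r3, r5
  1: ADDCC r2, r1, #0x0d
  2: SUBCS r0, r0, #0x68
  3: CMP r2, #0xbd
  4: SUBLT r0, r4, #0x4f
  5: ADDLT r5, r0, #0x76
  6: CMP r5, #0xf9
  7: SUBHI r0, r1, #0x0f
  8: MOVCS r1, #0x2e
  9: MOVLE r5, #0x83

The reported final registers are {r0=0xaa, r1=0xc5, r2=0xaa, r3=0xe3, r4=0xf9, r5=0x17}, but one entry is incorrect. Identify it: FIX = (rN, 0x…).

0: ✓ CMP  NZCV=0010
1: · ADDCC
2: ✓ SUBCS  r0←0xc1
3: ✓ CMP  NZCV=1000
4: ✓ SUBLT  r0←0xaa
5: ✓ ADDLT  r5←0x20
6: ✓ CMP  NZCV=0000
7: · SUBHI
8: · MOVCS
9: · MOVLE

FIX = (r5, 0x20)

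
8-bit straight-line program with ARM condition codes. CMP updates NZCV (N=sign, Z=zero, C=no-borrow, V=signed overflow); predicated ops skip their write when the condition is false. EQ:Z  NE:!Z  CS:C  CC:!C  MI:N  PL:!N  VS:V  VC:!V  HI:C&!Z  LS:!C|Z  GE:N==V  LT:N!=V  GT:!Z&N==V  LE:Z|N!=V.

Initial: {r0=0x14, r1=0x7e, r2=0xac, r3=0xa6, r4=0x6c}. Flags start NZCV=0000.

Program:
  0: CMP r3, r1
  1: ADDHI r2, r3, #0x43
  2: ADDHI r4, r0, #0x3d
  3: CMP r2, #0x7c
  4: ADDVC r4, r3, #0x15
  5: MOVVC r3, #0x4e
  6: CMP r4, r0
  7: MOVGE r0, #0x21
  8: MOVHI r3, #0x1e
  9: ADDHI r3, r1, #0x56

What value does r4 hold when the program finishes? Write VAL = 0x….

0: ✓ CMP  NZCV=0011
1: ✓ ADDHI  r2←0xe9
2: ✓ ADDHI  r4←0x51
3: ✓ CMP  NZCV=0011
4: · ADDVC
5: · MOVVC
6: ✓ CMP  NZCV=0010
7: ✓ MOVGE  r0←0x21
8: ✓ MOVHI  r3←0x1e
9: ✓ ADDHI  r3←0xd4

VAL = 0x51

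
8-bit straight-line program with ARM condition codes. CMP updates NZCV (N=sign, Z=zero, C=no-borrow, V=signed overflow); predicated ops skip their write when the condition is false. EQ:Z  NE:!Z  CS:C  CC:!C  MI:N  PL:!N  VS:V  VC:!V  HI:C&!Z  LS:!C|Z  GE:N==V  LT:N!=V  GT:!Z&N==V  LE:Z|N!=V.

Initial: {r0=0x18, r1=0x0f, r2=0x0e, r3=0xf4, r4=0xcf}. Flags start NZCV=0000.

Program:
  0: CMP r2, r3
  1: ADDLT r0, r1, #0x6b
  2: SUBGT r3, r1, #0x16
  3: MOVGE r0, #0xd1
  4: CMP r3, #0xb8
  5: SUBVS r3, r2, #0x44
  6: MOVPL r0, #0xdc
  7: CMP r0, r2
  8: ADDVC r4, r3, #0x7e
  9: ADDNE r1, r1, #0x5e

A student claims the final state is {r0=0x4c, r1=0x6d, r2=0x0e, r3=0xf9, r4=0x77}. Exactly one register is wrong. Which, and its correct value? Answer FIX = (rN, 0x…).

0: ✓ CMP  NZCV=0000
1: · ADDLT
2: ✓ SUBGT  r3←0xf9
3: ✓ MOVGE  r0←0xd1
4: ✓ CMP  NZCV=0010
5: · SUBVS
6: ✓ MOVPL  r0←0xdc
7: ✓ CMP  NZCV=1010
8: ✓ ADDVC  r4←0x77
9: ✓ ADDNE  r1←0x6d

FIX = (r0, 0xdc)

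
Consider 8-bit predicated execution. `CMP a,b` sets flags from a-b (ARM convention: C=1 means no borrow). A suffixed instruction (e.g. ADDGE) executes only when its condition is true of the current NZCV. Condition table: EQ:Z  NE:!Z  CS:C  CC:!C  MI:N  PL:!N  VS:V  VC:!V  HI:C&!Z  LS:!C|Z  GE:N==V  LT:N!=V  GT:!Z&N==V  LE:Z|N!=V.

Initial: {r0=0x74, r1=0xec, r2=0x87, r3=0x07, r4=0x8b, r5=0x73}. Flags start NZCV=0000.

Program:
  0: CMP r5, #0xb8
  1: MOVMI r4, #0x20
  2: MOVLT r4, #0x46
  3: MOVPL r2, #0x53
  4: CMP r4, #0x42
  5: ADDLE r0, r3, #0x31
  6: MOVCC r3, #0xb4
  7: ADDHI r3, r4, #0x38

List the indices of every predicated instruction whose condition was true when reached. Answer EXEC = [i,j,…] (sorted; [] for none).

[0] flags=1001 → (cmp)
[1] flags=1001 MI?T → r4=0x20
[2] flags=1001 LT?F → skip
[3] flags=1001 PL?F → skip
[4] flags=1000 → (cmp)
[5] flags=1000 LE?T → r0=0x38
[6] flags=1000 CC?T → r3=0xb4
[7] flags=1000 HI?F → skip

EXEC = [1,5,6]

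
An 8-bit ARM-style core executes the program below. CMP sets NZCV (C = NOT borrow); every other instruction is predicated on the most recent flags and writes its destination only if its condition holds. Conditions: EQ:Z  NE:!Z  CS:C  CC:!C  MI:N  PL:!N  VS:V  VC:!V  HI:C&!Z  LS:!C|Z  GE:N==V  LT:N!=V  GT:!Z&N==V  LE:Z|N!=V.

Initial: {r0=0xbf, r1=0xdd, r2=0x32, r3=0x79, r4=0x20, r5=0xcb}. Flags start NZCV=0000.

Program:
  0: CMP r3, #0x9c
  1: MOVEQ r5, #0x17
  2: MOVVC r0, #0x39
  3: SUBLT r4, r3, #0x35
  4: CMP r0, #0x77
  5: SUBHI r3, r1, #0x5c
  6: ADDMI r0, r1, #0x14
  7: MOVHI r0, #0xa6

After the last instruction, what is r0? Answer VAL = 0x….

VAL = 0xa6

[0] flags=1001 → (cmp)
[1] flags=1001 EQ?F → skip
[2] flags=1001 VC?F → skip
[3] flags=1001 LT?F → skip
[4] flags=0011 → (cmp)
[5] flags=0011 HI?T → r3=0x81
[6] flags=0011 MI?F → skip
[7] flags=0011 HI?T → r0=0xa6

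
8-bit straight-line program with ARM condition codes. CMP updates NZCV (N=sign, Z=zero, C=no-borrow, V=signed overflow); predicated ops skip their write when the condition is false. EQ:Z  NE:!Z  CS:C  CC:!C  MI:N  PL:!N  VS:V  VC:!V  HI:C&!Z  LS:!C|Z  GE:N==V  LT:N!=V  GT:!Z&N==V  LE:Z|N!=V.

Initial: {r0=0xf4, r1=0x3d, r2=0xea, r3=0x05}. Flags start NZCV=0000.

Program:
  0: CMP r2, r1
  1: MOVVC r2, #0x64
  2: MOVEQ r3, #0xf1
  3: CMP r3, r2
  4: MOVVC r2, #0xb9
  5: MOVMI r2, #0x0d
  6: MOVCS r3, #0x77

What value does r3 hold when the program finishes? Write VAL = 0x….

VAL = 0x05

[0] flags=1010 → (cmp)
[1] flags=1010 VC?T → r2=0x64
[2] flags=1010 EQ?F → skip
[3] flags=1000 → (cmp)
[4] flags=1000 VC?T → r2=0xb9
[5] flags=1000 MI?T → r2=0x0d
[6] flags=1000 CS?F → skip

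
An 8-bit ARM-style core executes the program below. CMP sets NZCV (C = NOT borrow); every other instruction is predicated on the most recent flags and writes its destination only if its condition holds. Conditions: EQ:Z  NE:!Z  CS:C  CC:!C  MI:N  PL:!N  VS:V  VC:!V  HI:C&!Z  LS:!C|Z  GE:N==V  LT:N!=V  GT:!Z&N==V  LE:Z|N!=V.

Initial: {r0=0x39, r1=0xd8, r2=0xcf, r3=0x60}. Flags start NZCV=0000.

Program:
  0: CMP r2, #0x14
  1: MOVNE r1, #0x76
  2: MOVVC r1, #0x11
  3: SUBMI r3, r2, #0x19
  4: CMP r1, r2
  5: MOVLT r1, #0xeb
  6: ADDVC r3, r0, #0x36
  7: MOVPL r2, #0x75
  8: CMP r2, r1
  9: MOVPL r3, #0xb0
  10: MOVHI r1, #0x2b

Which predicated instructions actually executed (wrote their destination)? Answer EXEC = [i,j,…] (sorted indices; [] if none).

EXEC = [1,2,3,6,7,9,10]

[0] flags=1010 → (cmp)
[1] flags=1010 NE?T → r1=0x76
[2] flags=1010 VC?T → r1=0x11
[3] flags=1010 MI?T → r3=0xb6
[4] flags=0000 → (cmp)
[5] flags=0000 LT?F → skip
[6] flags=0000 VC?T → r3=0x6f
[7] flags=0000 PL?T → r2=0x75
[8] flags=0010 → (cmp)
[9] flags=0010 PL?T → r3=0xb0
[10] flags=0010 HI?T → r1=0x2b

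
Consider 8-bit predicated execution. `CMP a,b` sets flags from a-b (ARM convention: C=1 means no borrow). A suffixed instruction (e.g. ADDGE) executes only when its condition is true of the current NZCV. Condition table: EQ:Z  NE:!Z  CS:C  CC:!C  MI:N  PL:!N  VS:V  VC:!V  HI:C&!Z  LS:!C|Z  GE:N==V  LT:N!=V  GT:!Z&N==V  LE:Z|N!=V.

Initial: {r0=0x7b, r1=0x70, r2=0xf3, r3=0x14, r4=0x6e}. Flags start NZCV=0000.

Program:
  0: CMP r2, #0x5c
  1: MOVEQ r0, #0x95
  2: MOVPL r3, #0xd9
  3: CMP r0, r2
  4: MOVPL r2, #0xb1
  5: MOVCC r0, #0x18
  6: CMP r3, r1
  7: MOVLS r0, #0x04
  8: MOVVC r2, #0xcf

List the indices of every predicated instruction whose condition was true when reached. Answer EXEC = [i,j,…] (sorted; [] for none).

[0] flags=1010 → (cmp)
[1] flags=1010 EQ?F → skip
[2] flags=1010 PL?F → skip
[3] flags=1001 → (cmp)
[4] flags=1001 PL?F → skip
[5] flags=1001 CC?T → r0=0x18
[6] flags=1000 → (cmp)
[7] flags=1000 LS?T → r0=0x04
[8] flags=1000 VC?T → r2=0xcf

EXEC = [5,7,8]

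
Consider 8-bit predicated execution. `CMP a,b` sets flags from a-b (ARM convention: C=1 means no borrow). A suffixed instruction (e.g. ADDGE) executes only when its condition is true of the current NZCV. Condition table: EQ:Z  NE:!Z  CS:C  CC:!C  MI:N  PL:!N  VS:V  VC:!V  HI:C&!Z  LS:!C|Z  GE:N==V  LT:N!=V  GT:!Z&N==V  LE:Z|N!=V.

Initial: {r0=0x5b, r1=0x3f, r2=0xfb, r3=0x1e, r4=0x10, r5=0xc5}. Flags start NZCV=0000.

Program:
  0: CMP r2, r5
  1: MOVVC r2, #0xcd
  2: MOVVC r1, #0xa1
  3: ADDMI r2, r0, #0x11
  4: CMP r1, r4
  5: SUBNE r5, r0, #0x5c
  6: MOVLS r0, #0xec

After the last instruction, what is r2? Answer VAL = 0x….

[0] flags=0010 → (cmp)
[1] flags=0010 VC?T → r2=0xcd
[2] flags=0010 VC?T → r1=0xa1
[3] flags=0010 MI?F → skip
[4] flags=1010 → (cmp)
[5] flags=1010 NE?T → r5=0xff
[6] flags=1010 LS?F → skip

VAL = 0xcd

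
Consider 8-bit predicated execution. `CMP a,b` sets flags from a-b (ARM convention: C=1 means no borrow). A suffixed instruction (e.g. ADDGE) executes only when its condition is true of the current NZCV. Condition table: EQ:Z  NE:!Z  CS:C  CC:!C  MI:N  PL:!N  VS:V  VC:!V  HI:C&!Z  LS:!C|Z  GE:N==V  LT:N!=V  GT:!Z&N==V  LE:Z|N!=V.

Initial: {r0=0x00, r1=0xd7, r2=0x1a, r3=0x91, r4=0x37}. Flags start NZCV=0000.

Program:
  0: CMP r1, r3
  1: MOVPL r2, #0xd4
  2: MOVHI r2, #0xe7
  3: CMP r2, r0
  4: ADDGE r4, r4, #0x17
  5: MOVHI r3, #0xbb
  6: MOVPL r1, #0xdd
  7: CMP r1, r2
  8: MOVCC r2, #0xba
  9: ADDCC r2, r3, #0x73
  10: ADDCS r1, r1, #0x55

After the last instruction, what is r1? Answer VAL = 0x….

VAL = 0xd7

[0] flags=0010 → (cmp)
[1] flags=0010 PL?T → r2=0xd4
[2] flags=0010 HI?T → r2=0xe7
[3] flags=1010 → (cmp)
[4] flags=1010 GE?F → skip
[5] flags=1010 HI?T → r3=0xbb
[6] flags=1010 PL?F → skip
[7] flags=1000 → (cmp)
[8] flags=1000 CC?T → r2=0xba
[9] flags=1000 CC?T → r2=0x2e
[10] flags=1000 CS?F → skip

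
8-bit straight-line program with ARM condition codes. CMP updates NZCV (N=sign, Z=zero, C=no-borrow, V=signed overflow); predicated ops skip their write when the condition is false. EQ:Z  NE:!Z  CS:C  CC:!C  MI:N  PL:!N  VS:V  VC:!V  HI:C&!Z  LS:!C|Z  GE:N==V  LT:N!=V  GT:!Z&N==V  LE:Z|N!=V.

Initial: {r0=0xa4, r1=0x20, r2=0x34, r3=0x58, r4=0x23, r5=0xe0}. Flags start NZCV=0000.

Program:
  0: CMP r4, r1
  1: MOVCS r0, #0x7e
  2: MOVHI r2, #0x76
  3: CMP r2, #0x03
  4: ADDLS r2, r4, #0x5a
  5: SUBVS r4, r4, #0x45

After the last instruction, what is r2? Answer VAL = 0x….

VAL = 0x76

0: ✓ CMP  NZCV=0010
1: ✓ MOVCS  r0←0x7e
2: ✓ MOVHI  r2←0x76
3: ✓ CMP  NZCV=0010
4: · ADDLS
5: · SUBVS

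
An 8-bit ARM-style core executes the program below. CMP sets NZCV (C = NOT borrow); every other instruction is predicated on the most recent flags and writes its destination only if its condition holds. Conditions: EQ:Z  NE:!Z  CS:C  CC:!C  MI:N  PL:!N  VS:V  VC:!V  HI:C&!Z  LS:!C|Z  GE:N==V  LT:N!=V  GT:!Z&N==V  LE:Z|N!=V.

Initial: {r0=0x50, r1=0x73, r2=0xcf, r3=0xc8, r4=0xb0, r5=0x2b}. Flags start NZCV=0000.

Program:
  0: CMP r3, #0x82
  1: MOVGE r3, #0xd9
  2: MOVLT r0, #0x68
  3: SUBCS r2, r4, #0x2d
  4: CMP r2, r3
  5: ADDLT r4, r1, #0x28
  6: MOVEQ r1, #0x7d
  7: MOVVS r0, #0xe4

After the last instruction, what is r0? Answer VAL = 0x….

0: ✓ CMP  NZCV=0010
1: ✓ MOVGE  r3←0xd9
2: · MOVLT
3: ✓ SUBCS  r2←0x83
4: ✓ CMP  NZCV=1000
5: ✓ ADDLT  r4←0x9b
6: · MOVEQ
7: · MOVVS

VAL = 0x50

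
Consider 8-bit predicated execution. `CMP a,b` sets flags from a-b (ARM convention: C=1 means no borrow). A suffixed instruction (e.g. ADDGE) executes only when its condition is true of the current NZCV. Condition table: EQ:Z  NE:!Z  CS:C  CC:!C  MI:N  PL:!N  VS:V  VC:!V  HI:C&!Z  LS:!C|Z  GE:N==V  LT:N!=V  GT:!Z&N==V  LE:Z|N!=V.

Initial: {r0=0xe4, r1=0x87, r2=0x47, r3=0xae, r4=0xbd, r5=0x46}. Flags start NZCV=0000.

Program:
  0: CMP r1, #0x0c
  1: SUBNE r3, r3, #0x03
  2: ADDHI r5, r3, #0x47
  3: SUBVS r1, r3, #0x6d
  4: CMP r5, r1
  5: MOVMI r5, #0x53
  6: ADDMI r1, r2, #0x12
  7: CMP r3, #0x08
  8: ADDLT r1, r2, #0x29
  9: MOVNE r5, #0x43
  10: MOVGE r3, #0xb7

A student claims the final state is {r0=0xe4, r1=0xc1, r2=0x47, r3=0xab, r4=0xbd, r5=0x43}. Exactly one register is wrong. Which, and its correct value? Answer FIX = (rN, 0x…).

FIX = (r1, 0x70)

0: ✓ CMP  NZCV=0011
1: ✓ SUBNE  r3←0xab
2: ✓ ADDHI  r5←0xf2
3: ✓ SUBVS  r1←0x3e
4: ✓ CMP  NZCV=1010
5: ✓ MOVMI  r5←0x53
6: ✓ ADDMI  r1←0x59
7: ✓ CMP  NZCV=1010
8: ✓ ADDLT  r1←0x70
9: ✓ MOVNE  r5←0x43
10: · MOVGE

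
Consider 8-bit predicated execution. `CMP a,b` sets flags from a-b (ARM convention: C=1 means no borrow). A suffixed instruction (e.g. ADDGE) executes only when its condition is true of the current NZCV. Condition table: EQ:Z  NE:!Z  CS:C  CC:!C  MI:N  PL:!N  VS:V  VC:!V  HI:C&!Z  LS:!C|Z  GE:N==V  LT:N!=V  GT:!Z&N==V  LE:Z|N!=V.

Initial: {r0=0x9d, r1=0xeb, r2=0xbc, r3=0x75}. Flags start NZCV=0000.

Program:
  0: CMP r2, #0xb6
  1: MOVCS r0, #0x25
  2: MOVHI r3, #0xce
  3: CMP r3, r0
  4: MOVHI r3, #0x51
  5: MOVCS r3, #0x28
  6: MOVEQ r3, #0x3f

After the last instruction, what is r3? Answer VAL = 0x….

VAL = 0x28

[0] flags=0010 → (cmp)
[1] flags=0010 CS?T → r0=0x25
[2] flags=0010 HI?T → r3=0xce
[3] flags=1010 → (cmp)
[4] flags=1010 HI?T → r3=0x51
[5] flags=1010 CS?T → r3=0x28
[6] flags=1010 EQ?F → skip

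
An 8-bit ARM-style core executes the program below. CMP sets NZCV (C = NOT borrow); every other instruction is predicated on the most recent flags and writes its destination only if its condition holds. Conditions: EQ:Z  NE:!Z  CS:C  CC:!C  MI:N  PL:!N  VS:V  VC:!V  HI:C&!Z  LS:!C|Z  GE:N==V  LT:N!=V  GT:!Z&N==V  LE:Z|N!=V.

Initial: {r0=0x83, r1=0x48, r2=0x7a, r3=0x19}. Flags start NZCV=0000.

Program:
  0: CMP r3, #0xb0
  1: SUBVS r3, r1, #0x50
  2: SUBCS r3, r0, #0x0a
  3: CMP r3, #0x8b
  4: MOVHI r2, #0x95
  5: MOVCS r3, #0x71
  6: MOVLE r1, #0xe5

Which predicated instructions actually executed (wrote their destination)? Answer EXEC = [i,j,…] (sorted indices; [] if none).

EXEC = []

0: ✓ CMP  NZCV=0000
1: · SUBVS
2: · SUBCS
3: ✓ CMP  NZCV=1001
4: · MOVHI
5: · MOVCS
6: · MOVLE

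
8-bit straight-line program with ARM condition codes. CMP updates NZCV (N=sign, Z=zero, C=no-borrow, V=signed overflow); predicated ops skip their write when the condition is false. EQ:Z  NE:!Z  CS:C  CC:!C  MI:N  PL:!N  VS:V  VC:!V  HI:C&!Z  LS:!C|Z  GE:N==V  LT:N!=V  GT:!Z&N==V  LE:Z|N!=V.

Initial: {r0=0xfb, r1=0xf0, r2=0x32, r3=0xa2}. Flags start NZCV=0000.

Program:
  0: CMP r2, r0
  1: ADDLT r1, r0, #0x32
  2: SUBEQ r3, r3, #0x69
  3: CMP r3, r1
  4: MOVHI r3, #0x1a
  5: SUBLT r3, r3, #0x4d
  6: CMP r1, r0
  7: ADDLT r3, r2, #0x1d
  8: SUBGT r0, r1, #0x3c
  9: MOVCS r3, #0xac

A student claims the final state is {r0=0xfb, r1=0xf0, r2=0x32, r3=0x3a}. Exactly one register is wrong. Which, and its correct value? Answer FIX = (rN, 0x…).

FIX = (r3, 0x4f)

[0] flags=0000 → (cmp)
[1] flags=0000 LT?F → skip
[2] flags=0000 EQ?F → skip
[3] flags=1000 → (cmp)
[4] flags=1000 HI?F → skip
[5] flags=1000 LT?T → r3=0x55
[6] flags=1000 → (cmp)
[7] flags=1000 LT?T → r3=0x4f
[8] flags=1000 GT?F → skip
[9] flags=1000 CS?F → skip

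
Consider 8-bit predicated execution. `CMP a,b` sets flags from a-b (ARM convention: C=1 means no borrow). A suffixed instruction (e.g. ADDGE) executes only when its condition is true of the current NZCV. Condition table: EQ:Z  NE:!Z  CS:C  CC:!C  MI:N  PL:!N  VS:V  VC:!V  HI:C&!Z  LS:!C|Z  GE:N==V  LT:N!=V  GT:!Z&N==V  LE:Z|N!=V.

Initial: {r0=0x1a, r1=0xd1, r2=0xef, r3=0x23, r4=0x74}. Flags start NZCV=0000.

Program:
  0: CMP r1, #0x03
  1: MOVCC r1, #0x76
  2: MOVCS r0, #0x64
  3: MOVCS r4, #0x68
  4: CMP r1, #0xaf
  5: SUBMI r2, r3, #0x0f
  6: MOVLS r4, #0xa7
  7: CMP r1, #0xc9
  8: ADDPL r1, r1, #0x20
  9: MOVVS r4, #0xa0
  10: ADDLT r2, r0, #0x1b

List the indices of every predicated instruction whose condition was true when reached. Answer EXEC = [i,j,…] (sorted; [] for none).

EXEC = [2,3,8]

0: ✓ CMP  NZCV=1010
1: · MOVCC
2: ✓ MOVCS  r0←0x64
3: ✓ MOVCS  r4←0x68
4: ✓ CMP  NZCV=0010
5: · SUBMI
6: · MOVLS
7: ✓ CMP  NZCV=0010
8: ✓ ADDPL  r1←0xf1
9: · MOVVS
10: · ADDLT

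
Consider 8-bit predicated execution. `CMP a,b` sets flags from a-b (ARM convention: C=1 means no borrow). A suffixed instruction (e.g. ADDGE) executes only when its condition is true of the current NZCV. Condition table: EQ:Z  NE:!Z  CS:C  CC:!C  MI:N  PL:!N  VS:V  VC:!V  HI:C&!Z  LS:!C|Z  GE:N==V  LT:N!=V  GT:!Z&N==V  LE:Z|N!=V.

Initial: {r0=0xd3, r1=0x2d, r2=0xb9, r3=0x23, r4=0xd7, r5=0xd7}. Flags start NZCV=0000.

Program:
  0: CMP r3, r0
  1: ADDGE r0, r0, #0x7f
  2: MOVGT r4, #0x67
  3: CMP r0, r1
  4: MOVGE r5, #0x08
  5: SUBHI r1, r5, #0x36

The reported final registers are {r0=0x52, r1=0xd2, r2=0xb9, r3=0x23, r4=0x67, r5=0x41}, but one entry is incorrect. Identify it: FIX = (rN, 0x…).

0: ✓ CMP  NZCV=0000
1: ✓ ADDGE  r0←0x52
2: ✓ MOVGT  r4←0x67
3: ✓ CMP  NZCV=0010
4: ✓ MOVGE  r5←0x08
5: ✓ SUBHI  r1←0xd2

FIX = (r5, 0x08)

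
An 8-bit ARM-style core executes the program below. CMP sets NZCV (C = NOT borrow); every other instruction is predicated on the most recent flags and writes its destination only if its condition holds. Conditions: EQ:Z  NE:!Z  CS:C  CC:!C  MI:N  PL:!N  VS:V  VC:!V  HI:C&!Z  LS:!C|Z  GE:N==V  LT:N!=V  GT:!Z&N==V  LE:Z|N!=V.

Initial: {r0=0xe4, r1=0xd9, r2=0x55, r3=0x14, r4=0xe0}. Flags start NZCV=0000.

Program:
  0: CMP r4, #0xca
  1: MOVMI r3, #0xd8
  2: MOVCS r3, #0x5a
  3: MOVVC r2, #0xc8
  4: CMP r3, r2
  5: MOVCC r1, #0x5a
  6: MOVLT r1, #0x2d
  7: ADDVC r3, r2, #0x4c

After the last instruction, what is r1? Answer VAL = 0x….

VAL = 0x5a

[0] flags=0010 → (cmp)
[1] flags=0010 MI?F → skip
[2] flags=0010 CS?T → r3=0x5a
[3] flags=0010 VC?T → r2=0xc8
[4] flags=1001 → (cmp)
[5] flags=1001 CC?T → r1=0x5a
[6] flags=1001 LT?F → skip
[7] flags=1001 VC?F → skip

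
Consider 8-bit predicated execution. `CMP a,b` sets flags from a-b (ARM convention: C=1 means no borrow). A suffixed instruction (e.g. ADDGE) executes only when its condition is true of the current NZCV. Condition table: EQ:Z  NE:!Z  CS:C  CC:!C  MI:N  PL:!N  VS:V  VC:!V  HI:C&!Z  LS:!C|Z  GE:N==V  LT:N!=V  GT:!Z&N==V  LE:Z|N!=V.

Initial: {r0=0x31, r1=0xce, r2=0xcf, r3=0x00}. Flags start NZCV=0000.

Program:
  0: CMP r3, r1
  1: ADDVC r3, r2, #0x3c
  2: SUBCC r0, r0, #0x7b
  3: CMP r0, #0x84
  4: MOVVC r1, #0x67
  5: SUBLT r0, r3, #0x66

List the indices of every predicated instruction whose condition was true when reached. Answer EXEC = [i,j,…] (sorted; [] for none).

EXEC = [1,2,4]

[0] flags=0000 → (cmp)
[1] flags=0000 VC?T → r3=0x0b
[2] flags=0000 CC?T → r0=0xb6
[3] flags=0010 → (cmp)
[4] flags=0010 VC?T → r1=0x67
[5] flags=0010 LT?F → skip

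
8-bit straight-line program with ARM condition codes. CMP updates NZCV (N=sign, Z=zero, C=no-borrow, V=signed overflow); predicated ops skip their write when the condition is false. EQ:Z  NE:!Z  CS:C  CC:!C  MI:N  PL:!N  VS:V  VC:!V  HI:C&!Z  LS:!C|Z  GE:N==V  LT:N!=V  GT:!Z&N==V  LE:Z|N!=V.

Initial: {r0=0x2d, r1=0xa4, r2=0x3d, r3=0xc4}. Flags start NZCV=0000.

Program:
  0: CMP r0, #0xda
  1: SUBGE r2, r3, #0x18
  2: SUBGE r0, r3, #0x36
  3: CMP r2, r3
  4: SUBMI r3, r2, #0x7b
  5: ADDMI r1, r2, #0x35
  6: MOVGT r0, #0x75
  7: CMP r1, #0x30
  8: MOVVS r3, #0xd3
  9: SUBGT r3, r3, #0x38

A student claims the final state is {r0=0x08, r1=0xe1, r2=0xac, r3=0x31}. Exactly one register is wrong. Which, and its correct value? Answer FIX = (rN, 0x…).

FIX = (r0, 0x8e)

0: ✓ CMP  NZCV=0000
1: ✓ SUBGE  r2←0xac
2: ✓ SUBGE  r0←0x8e
3: ✓ CMP  NZCV=1000
4: ✓ SUBMI  r3←0x31
5: ✓ ADDMI  r1←0xe1
6: · MOVGT
7: ✓ CMP  NZCV=1010
8: · MOVVS
9: · SUBGT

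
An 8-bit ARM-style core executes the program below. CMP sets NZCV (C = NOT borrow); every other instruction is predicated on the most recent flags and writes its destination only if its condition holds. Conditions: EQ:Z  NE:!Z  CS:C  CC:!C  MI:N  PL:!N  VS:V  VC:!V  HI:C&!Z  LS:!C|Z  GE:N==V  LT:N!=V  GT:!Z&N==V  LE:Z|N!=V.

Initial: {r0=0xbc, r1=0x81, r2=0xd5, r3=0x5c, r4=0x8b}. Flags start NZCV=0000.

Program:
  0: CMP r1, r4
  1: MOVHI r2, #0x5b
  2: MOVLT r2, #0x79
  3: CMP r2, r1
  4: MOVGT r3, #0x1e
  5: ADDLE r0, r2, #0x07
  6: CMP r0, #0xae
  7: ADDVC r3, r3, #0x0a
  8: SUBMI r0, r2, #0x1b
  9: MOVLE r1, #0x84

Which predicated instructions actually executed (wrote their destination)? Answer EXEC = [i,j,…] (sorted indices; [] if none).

[0] flags=1000 → (cmp)
[1] flags=1000 HI?F → skip
[2] flags=1000 LT?T → r2=0x79
[3] flags=1001 → (cmp)
[4] flags=1001 GT?T → r3=0x1e
[5] flags=1001 LE?F → skip
[6] flags=0010 → (cmp)
[7] flags=0010 VC?T → r3=0x28
[8] flags=0010 MI?F → skip
[9] flags=0010 LE?F → skip

EXEC = [2,4,7]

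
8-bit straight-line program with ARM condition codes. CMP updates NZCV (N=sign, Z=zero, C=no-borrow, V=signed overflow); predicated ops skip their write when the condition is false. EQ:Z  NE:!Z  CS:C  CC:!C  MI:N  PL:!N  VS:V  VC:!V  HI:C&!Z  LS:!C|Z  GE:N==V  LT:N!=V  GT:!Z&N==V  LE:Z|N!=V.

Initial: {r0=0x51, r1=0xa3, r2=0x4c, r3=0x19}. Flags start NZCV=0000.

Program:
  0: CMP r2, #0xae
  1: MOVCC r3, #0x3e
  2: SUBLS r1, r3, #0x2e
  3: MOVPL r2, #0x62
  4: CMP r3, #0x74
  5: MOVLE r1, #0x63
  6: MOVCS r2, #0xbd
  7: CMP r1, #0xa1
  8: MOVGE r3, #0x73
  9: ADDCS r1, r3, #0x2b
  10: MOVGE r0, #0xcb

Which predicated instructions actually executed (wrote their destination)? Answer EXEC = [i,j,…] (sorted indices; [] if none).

EXEC = [1,2,5,8,10]

0: ✓ CMP  NZCV=1001
1: ✓ MOVCC  r3←0x3e
2: ✓ SUBLS  r1←0x10
3: · MOVPL
4: ✓ CMP  NZCV=1000
5: ✓ MOVLE  r1←0x63
6: · MOVCS
7: ✓ CMP  NZCV=1001
8: ✓ MOVGE  r3←0x73
9: · ADDCS
10: ✓ MOVGE  r0←0xcb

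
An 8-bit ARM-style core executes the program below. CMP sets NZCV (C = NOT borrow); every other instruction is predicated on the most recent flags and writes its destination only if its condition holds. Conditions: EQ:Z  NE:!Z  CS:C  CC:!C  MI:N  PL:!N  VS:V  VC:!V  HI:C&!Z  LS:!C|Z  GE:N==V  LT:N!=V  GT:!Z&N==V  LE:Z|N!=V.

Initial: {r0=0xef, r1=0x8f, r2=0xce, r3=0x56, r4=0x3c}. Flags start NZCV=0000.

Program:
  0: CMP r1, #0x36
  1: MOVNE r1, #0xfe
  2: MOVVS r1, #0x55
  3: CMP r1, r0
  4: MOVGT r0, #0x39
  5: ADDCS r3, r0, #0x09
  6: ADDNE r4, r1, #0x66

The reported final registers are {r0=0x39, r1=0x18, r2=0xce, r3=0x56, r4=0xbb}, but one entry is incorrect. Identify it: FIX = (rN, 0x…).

FIX = (r1, 0x55)

0: ✓ CMP  NZCV=0011
1: ✓ MOVNE  r1←0xfe
2: ✓ MOVVS  r1←0x55
3: ✓ CMP  NZCV=0000
4: ✓ MOVGT  r0←0x39
5: · ADDCS
6: ✓ ADDNE  r4←0xbb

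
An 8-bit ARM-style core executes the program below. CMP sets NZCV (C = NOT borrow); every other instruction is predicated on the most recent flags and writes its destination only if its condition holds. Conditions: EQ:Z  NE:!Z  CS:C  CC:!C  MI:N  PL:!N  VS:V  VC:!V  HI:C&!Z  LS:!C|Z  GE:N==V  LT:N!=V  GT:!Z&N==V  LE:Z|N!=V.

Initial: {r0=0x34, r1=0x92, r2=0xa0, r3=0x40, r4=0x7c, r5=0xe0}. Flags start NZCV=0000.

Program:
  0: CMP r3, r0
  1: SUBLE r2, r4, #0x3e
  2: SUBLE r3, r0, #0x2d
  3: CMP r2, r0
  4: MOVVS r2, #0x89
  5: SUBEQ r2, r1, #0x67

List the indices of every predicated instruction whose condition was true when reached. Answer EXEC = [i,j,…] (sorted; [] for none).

0: ✓ CMP  NZCV=0010
1: · SUBLE
2: · SUBLE
3: ✓ CMP  NZCV=0011
4: ✓ MOVVS  r2←0x89
5: · SUBEQ

EXEC = [4]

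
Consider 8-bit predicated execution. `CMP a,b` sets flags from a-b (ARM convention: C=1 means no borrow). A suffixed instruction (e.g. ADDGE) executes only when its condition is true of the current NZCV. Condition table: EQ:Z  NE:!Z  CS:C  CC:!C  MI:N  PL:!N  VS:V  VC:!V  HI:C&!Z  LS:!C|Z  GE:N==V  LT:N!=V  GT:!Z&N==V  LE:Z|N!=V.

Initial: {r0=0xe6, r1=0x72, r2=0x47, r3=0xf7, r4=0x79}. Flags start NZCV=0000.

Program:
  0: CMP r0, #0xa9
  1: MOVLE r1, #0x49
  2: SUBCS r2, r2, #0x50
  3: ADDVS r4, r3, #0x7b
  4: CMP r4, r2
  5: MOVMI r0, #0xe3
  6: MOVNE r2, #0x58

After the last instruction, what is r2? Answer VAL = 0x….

[0] flags=0010 → (cmp)
[1] flags=0010 LE?F → skip
[2] flags=0010 CS?T → r2=0xf7
[3] flags=0010 VS?F → skip
[4] flags=1001 → (cmp)
[5] flags=1001 MI?T → r0=0xe3
[6] flags=1001 NE?T → r2=0x58

VAL = 0x58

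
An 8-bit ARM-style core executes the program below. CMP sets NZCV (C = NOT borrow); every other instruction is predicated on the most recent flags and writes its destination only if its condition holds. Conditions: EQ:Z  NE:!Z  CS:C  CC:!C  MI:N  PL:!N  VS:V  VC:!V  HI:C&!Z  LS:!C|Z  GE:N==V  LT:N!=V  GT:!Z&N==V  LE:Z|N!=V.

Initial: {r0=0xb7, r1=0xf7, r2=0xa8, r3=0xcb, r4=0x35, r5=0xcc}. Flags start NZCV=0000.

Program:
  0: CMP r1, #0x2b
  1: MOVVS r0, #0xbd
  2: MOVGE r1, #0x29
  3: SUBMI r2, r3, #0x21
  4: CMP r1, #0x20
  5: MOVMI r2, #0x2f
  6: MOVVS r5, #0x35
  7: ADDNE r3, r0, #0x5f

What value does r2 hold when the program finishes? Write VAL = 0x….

VAL = 0x2f

[0] flags=1010 → (cmp)
[1] flags=1010 VS?F → skip
[2] flags=1010 GE?F → skip
[3] flags=1010 MI?T → r2=0xaa
[4] flags=1010 → (cmp)
[5] flags=1010 MI?T → r2=0x2f
[6] flags=1010 VS?F → skip
[7] flags=1010 NE?T → r3=0x16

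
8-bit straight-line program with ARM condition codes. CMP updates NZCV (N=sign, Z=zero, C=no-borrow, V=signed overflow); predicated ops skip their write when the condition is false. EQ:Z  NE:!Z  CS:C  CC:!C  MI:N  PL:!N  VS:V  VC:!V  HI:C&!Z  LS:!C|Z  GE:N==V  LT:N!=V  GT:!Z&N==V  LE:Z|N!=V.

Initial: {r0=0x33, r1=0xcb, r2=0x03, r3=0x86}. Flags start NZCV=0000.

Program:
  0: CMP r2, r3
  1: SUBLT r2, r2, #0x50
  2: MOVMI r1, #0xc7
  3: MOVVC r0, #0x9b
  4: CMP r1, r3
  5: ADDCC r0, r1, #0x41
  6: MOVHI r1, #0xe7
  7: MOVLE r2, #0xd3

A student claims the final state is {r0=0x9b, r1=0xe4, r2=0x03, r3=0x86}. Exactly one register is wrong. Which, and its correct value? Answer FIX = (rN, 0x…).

0: ✓ CMP  NZCV=0000
1: · SUBLT
2: · MOVMI
3: ✓ MOVVC  r0←0x9b
4: ✓ CMP  NZCV=0010
5: · ADDCC
6: ✓ MOVHI  r1←0xe7
7: · MOVLE

FIX = (r1, 0xe7)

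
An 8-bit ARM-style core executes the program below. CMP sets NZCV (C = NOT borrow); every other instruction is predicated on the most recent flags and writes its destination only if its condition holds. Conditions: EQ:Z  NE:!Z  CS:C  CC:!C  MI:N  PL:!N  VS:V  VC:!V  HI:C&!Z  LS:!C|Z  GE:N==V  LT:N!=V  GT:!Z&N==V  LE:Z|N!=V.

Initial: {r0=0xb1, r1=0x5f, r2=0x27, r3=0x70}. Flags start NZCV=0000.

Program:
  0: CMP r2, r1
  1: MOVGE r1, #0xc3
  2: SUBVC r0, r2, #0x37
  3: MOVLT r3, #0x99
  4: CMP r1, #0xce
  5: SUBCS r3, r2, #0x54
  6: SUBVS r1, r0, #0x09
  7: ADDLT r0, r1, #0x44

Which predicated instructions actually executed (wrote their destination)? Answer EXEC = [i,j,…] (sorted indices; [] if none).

EXEC = [2,3,6]

[0] flags=1000 → (cmp)
[1] flags=1000 GE?F → skip
[2] flags=1000 VC?T → r0=0xf0
[3] flags=1000 LT?T → r3=0x99
[4] flags=1001 → (cmp)
[5] flags=1001 CS?F → skip
[6] flags=1001 VS?T → r1=0xe7
[7] flags=1001 LT?F → skip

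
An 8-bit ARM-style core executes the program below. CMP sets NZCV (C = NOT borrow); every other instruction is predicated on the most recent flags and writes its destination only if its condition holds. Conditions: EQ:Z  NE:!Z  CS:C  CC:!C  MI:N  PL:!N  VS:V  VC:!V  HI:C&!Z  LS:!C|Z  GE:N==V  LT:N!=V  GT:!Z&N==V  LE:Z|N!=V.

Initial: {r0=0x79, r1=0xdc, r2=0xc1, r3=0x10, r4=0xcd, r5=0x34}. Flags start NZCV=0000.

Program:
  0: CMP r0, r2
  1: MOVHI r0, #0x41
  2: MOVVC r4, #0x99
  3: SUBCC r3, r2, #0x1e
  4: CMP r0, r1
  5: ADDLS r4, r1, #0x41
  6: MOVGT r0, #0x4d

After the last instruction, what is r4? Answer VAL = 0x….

VAL = 0x1d

[0] flags=1001 → (cmp)
[1] flags=1001 HI?F → skip
[2] flags=1001 VC?F → skip
[3] flags=1001 CC?T → r3=0xa3
[4] flags=1001 → (cmp)
[5] flags=1001 LS?T → r4=0x1d
[6] flags=1001 GT?T → r0=0x4d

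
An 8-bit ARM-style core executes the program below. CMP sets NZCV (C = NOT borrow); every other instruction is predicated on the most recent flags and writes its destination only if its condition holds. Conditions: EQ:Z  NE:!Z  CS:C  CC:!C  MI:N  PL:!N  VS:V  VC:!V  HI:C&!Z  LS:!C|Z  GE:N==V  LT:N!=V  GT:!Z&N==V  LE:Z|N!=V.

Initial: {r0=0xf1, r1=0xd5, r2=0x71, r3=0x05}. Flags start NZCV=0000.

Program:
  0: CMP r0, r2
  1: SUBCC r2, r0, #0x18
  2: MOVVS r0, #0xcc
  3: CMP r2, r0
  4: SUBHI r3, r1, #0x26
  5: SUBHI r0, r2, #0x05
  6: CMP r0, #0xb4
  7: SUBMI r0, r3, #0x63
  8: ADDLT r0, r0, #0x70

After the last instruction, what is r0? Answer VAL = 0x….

VAL = 0xf1

[0] flags=1010 → (cmp)
[1] flags=1010 CC?F → skip
[2] flags=1010 VS?F → skip
[3] flags=1001 → (cmp)
[4] flags=1001 HI?F → skip
[5] flags=1001 HI?F → skip
[6] flags=0010 → (cmp)
[7] flags=0010 MI?F → skip
[8] flags=0010 LT?F → skip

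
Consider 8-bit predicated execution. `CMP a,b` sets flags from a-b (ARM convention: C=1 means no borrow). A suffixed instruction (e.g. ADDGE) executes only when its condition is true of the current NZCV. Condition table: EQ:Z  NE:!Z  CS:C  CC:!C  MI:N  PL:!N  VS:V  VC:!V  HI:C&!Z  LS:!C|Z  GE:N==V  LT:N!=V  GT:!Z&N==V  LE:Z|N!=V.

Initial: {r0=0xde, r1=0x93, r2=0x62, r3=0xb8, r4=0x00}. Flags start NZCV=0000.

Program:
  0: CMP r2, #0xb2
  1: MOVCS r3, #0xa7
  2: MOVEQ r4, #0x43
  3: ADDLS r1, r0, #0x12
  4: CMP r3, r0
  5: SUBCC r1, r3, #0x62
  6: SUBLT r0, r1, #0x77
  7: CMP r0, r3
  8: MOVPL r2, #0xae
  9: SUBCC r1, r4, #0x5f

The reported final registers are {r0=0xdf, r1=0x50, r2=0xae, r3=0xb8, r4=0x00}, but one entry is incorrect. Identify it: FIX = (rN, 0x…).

0: ✓ CMP  NZCV=1001
1: · MOVCS
2: · MOVEQ
3: ✓ ADDLS  r1←0xf0
4: ✓ CMP  NZCV=1000
5: ✓ SUBCC  r1←0x56
6: ✓ SUBLT  r0←0xdf
7: ✓ CMP  NZCV=0010
8: ✓ MOVPL  r2←0xae
9: · SUBCC

FIX = (r1, 0x56)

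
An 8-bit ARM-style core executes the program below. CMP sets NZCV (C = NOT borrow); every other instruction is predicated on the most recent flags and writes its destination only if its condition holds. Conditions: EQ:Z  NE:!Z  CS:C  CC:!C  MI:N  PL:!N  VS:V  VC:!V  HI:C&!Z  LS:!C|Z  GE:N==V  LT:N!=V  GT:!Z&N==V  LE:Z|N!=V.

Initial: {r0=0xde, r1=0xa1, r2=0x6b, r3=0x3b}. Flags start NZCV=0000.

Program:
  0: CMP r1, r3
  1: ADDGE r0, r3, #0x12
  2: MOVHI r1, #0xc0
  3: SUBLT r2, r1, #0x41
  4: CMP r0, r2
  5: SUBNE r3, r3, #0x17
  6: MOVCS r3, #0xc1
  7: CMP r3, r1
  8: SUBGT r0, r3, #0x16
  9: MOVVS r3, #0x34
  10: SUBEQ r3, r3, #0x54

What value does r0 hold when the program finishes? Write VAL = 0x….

[0] flags=0011 → (cmp)
[1] flags=0011 GE?F → skip
[2] flags=0011 HI?T → r1=0xc0
[3] flags=0011 LT?T → r2=0x7f
[4] flags=0011 → (cmp)
[5] flags=0011 NE?T → r3=0x24
[6] flags=0011 CS?T → r3=0xc1
[7] flags=0010 → (cmp)
[8] flags=0010 GT?T → r0=0xab
[9] flags=0010 VS?F → skip
[10] flags=0010 EQ?F → skip

VAL = 0xab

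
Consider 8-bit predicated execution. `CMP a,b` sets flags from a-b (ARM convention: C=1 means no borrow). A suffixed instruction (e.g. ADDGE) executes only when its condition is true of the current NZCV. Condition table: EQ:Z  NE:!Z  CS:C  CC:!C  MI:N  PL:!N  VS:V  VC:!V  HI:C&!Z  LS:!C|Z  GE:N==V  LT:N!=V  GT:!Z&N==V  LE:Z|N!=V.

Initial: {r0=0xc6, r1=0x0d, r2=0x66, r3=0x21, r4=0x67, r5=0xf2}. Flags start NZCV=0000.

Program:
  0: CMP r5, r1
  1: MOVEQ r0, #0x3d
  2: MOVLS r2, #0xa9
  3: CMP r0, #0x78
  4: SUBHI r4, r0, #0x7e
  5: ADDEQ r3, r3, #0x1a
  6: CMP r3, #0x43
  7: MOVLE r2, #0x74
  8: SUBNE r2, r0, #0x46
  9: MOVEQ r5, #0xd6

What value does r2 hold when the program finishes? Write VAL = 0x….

VAL = 0x80

0: ✓ CMP  NZCV=1010
1: · MOVEQ
2: · MOVLS
3: ✓ CMP  NZCV=0011
4: ✓ SUBHI  r4←0x48
5: · ADDEQ
6: ✓ CMP  NZCV=1000
7: ✓ MOVLE  r2←0x74
8: ✓ SUBNE  r2←0x80
9: · MOVEQ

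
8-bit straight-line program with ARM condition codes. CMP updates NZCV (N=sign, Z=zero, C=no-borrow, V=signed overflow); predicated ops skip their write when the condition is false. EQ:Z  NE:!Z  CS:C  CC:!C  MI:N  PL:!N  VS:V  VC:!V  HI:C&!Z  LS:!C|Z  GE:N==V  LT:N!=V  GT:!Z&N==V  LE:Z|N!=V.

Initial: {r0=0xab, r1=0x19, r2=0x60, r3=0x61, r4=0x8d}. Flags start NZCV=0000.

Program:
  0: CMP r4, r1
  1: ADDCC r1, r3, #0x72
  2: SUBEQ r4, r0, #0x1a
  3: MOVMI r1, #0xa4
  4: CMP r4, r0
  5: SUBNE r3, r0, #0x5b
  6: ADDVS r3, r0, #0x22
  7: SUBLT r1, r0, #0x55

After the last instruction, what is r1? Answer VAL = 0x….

0: ✓ CMP  NZCV=0011
1: · ADDCC
2: · SUBEQ
3: · MOVMI
4: ✓ CMP  NZCV=1000
5: ✓ SUBNE  r3←0x50
6: · ADDVS
7: ✓ SUBLT  r1←0x56

VAL = 0x56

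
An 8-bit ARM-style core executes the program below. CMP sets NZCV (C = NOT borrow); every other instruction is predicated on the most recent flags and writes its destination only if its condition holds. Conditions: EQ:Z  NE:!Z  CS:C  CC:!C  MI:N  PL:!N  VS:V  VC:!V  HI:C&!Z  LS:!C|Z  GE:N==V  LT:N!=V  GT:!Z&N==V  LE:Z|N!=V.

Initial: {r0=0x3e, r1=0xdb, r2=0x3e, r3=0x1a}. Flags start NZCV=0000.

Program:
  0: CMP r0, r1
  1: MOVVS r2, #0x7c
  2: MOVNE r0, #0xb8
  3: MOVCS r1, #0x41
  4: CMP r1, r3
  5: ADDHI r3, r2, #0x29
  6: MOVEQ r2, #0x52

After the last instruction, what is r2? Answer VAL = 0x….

0: ✓ CMP  NZCV=0000
1: · MOVVS
2: ✓ MOVNE  r0←0xb8
3: · MOVCS
4: ✓ CMP  NZCV=1010
5: ✓ ADDHI  r3←0x67
6: · MOVEQ

VAL = 0x3e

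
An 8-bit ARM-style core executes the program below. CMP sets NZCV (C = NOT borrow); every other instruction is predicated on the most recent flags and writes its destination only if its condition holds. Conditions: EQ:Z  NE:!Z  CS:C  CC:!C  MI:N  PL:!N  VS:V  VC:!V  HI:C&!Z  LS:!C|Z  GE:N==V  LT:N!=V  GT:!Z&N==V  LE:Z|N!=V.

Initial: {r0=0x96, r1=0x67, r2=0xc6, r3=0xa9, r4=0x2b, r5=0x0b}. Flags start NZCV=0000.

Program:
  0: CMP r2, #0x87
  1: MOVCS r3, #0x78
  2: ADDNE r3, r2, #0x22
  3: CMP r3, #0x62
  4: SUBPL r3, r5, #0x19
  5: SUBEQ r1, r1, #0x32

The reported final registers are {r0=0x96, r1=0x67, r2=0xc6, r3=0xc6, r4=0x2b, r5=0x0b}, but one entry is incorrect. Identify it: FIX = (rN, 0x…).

0: ✓ CMP  NZCV=0010
1: ✓ MOVCS  r3←0x78
2: ✓ ADDNE  r3←0xe8
3: ✓ CMP  NZCV=1010
4: · SUBPL
5: · SUBEQ

FIX = (r3, 0xe8)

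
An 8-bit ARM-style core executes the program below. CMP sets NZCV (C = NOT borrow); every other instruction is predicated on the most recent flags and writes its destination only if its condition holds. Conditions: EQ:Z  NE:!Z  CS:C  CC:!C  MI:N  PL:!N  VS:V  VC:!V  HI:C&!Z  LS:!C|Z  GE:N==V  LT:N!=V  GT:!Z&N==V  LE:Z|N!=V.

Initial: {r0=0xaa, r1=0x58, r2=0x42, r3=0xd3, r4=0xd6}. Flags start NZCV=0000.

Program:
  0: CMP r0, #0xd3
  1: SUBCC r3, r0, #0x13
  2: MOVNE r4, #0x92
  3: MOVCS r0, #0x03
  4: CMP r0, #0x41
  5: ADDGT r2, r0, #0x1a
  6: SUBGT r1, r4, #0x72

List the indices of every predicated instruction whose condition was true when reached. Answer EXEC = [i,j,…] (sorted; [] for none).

EXEC = [1,2]

[0] flags=1000 → (cmp)
[1] flags=1000 CC?T → r3=0x97
[2] flags=1000 NE?T → r4=0x92
[3] flags=1000 CS?F → skip
[4] flags=0011 → (cmp)
[5] flags=0011 GT?F → skip
[6] flags=0011 GT?F → skip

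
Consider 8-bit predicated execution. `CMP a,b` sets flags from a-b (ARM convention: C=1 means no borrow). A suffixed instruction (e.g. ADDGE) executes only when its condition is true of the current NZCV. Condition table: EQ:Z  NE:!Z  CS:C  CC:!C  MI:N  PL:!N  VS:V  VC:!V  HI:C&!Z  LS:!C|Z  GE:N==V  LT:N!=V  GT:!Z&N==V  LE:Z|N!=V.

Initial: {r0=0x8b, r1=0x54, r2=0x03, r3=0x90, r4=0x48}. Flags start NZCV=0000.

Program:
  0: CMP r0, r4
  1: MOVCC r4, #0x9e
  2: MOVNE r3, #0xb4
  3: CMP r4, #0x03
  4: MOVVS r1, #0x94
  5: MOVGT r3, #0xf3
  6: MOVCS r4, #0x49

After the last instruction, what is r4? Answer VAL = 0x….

[0] flags=0011 → (cmp)
[1] flags=0011 CC?F → skip
[2] flags=0011 NE?T → r3=0xb4
[3] flags=0010 → (cmp)
[4] flags=0010 VS?F → skip
[5] flags=0010 GT?T → r3=0xf3
[6] flags=0010 CS?T → r4=0x49

VAL = 0x49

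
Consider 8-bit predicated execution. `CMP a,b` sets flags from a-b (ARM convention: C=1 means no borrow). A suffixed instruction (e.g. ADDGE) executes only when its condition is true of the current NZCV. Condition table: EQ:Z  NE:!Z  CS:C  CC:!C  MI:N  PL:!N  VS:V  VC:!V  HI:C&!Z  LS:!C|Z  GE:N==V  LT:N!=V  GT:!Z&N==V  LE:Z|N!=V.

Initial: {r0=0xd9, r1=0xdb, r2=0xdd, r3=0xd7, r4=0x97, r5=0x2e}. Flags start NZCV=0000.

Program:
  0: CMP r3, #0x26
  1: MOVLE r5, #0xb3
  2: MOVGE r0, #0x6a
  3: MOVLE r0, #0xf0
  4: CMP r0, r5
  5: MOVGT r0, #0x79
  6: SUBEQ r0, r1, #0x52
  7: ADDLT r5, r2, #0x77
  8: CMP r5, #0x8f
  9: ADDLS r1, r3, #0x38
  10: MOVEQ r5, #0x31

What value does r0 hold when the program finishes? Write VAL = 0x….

0: ✓ CMP  NZCV=1010
1: ✓ MOVLE  r5←0xb3
2: · MOVGE
3: ✓ MOVLE  r0←0xf0
4: ✓ CMP  NZCV=0010
5: ✓ MOVGT  r0←0x79
6: · SUBEQ
7: · ADDLT
8: ✓ CMP  NZCV=0010
9: · ADDLS
10: · MOVEQ

VAL = 0x79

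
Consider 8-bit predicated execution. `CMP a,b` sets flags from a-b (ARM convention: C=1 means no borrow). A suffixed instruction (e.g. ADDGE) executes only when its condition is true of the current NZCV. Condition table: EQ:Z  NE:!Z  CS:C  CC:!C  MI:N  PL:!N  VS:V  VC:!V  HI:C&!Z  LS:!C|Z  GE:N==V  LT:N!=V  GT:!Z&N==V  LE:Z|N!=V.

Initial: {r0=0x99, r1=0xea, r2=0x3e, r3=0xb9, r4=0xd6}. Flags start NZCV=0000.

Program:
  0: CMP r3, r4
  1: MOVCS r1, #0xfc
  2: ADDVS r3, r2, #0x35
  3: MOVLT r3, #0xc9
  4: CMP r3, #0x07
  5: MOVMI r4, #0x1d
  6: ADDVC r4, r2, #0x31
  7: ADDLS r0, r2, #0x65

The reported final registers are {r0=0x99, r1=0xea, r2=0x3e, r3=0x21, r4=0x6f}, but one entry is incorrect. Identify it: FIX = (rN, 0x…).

[0] flags=1000 → (cmp)
[1] flags=1000 CS?F → skip
[2] flags=1000 VS?F → skip
[3] flags=1000 LT?T → r3=0xc9
[4] flags=1010 → (cmp)
[5] flags=1010 MI?T → r4=0x1d
[6] flags=1010 VC?T → r4=0x6f
[7] flags=1010 LS?F → skip

FIX = (r3, 0xc9)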